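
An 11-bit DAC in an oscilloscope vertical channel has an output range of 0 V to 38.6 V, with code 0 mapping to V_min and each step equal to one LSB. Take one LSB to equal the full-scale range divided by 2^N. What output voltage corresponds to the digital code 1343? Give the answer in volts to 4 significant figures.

Full-scale range = 38.6 V. LSB = 38.6 V / 2^11.
V_out = 0 + 1343 × (38.6/2048) V
      = 0 V + 25.3124 V = 25.3124 V.

25.31 V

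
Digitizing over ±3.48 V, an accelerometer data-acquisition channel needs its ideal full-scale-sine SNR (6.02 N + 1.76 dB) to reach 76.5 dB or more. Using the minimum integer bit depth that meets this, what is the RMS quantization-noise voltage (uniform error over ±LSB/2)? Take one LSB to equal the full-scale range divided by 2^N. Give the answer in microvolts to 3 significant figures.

Full-scale range = 3.48 V − (-3.48 V) = 6.96 V.
N ≥ (76.5 − 1.76)/6.02 = 12.415 → N_min = 13.
Step size = 6.96/8192 V = 0.84961 mV.
RMS noise = LSB/√12 = 245 µV.

245 µV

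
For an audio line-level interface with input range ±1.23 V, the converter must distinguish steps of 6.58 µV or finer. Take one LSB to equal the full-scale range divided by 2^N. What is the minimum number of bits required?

19 bits

The full-scale span is 1.23 − (-1.23) = 2.46 V.
Need 2^N ≥ 2.46 V / 6.58 µV = 373900 → N_min = 19.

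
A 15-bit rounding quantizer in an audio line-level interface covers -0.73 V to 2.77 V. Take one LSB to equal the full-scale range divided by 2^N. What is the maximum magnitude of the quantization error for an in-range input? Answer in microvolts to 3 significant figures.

Range = 2.77 − (-0.73) = 3.5 V.
LSB = 3.5 V ÷ 2^15 = 3.5/32768 V = 106.81 µV.
|e|_max = LSB/2 = 53.4 µV.

53.4 µV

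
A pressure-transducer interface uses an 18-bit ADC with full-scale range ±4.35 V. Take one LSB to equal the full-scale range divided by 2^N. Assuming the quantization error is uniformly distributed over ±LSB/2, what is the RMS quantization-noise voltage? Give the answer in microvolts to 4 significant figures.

9.581 µV

The full-scale span is 4.35 − (-4.35) = 8.7 V.
One LSB is 8.7 V / 262144 = 33.1879 µV.
For a uniform distribution on [−LSB/2, +LSB/2], V_rms = LSB/√12 = 33.1879 µV/3.4641 = 9.581 µV.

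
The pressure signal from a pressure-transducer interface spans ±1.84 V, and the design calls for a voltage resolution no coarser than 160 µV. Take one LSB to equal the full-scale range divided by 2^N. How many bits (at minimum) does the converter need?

15 bits

Full-scale range = 1.84 V − (-1.84 V) = 3.68 V.
Required number of levels: 3.68/160 µV = 23000; smallest N with 2^N ≥ that is 15.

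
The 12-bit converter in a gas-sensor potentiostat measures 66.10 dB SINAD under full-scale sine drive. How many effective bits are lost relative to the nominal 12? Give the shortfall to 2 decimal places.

ENOB = (SINAD − 1.76)/6.02 = (66.10 − 1.76)/6.02 = 10.6877 bits.
Lost resolution: 12 − 10.6877 = 1.3123 bits.

1.31 bits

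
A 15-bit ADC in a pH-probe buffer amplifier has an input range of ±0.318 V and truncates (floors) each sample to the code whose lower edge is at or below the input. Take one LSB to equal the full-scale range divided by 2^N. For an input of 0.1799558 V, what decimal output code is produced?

Range = 0.318 − (-0.318) = 0.636 V. LSB = 0.636 V / 2^15 ≈ 19.41 µV.
(V_in − V_min) × 2^15/range = (0.1799558 − (-0.318)) × 32768/0.636 = 25655.685.
Floor → code = 25655.

25655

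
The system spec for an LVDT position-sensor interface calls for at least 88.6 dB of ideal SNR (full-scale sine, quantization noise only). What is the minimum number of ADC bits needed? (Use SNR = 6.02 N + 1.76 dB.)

15 bits

Solving 6.02 N ≥ 88.6 − 1.76: N ≥ 14.425. Round up → N = 15.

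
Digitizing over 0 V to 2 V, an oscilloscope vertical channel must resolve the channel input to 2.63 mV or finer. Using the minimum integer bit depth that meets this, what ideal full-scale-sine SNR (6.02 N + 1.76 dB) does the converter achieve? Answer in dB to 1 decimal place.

V_FS = 2 V.
Levels needed ≥ 2/2.63 mV = 760.5. 2^10 = 1024 suffices, so N_min = 10.
6.02(10) + 1.76 = 61.96 dB.

62.0 dB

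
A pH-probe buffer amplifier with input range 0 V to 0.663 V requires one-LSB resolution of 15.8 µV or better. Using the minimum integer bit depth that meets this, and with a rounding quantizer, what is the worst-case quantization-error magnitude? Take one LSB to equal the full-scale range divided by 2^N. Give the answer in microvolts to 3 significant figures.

Span = 0.663 V.
0.663 V / 15.8 µV = 41960. Since 2^15 = 32768 and 2^16 = 65536, N = 16.
Step size = 0.663/65536 V = 10.117 µV.
|e|_max = LSB/2 = 5.06 µV.

5.06 µV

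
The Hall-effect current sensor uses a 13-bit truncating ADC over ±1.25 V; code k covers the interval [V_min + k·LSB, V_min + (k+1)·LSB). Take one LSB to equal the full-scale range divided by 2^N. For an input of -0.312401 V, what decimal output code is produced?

The full-scale span is 1.25 − (-1.25) = 2.5 V. LSB = 2.5 V / 2^13 ≈ 305.2 µV.
V_in − V_min = -0.312401 − (-1.25) = 0.937599 V.
Divide by LSB: 0.937599 × 8192/2.5 = 3072.3244.
Truncating gives code 3072.

3072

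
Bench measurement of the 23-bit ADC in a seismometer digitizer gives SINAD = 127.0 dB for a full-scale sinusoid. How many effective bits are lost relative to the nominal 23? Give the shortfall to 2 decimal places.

ENOB = (SINAD − 1.76)/6.02 = (127.0 − 1.76)/6.02 = 20.8040 bits.
23 − 20.8040 = 2.20 bits below nominal.

2.20 bits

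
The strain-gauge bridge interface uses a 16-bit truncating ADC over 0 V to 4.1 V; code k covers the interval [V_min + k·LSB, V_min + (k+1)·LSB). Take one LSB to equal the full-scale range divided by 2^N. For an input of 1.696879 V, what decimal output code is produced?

27123

Full-scale range = 4.1 V. LSB = 4.1 V / 2^16 ≈ 62.56 µV.
(V_in − V_min) × 2^16/range = (1.696879 − (0)) × 65536/4.1 = 27123.576.
Floor → code = 27123.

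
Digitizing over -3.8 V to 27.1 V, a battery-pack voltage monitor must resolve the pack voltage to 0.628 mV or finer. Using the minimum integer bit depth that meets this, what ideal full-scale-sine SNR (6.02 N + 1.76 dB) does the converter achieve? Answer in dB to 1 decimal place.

Range = 27.1 − (-3.8) = 30.9 V.
Levels needed ≥ 30.9/0.628 mV = 49200. 2^16 = 65536 suffices, so N_min = 16.
6.02(16) + 1.76 = 98.08 dB.

98.1 dB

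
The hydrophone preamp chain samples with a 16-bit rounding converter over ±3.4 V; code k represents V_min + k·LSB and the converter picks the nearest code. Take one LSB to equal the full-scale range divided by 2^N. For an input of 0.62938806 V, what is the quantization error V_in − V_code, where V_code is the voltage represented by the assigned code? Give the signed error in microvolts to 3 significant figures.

The full-scale span is 3.4 − (-3.4) = 6.8 V. LSB = 6.8 V / 2^16 ≈ 103.8 µV.
(0.62938806 − (-3.4)) / LSB = 4.02938806 × 65536/6.8 = 38833.8200. Nearest integer: k = 38834.
Reconstructed level: -3.4 + 38834 × 6.8/65536 V = 0.62940673828 V.
V_in − V_code = 0.62938806 − (0.62940673828) = −18.7 µV.

−18.7 µV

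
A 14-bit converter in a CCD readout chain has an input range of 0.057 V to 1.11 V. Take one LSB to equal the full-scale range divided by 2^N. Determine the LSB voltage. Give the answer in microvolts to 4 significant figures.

64.27 µV

Full-scale range = 1.11 V − (0.057 V) = 1.053 V.
2^14 = 16384 levels.
Step size = 1.053/16384 V = 64.27 µV.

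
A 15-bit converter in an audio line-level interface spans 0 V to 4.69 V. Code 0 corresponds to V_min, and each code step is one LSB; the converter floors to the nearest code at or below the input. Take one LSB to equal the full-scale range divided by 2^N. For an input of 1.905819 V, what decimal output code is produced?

V_FS = 4.69 V. LSB = 4.69 V / 2^15 ≈ 143.1 µV.
(V_in − V_min) × 2^15/range = (1.905819 − (0)) × 32768/4.69 = 13315.539.
Floor → code = 13315.

13315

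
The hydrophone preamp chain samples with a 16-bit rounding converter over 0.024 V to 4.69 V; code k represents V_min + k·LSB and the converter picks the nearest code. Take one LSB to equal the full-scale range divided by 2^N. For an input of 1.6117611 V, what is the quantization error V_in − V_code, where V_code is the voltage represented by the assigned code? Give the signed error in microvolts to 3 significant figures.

−14.6 µV

The full-scale span is 4.69 − (0.024) = 4.666 V. LSB = 4.666 V / 2^16 ≈ 71.20 µV.
(V_in − V_min)/LSB = (1.6117611 − (0.024)) × 65536/4.666 = 22300.7954 → nearest code k = 22301.
V_code = V_min + k × range/2^16 = 0.024 + 22301 × 4.666/65536 = 1.6117756653 V.
e = 1.6117611 − (1.6117756653) = −14.6 µV.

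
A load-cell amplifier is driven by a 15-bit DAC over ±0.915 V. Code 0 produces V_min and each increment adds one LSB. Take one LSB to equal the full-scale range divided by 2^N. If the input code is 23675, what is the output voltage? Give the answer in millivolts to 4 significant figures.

Range = 0.915 − (-0.915) = 1.83 V. LSB = 1.83 V / 2^15.
V_out = -0.915 + 23675 × (1.83/32768) V
      = -0.915 V + 1.32218 V = 0.407182 V.

407.2 mV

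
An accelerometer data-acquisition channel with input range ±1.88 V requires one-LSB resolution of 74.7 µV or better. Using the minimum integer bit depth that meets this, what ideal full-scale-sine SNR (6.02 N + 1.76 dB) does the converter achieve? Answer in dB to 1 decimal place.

The full-scale span is 1.88 − (-1.88) = 3.76 V.
Levels needed ≥ 3.76/74.7 µV = 50330. 2^16 = 65536 suffices, so N_min = 16.
SNR = 6.02 × 16 + 1.76 = 98.08 dB.

98.1 dB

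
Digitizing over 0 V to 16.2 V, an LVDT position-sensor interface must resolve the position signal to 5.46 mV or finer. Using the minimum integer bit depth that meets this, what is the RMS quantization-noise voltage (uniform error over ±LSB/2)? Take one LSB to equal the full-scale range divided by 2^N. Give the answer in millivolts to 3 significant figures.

1.14 mV

Span = 16.2 V.
Levels needed ≥ 16.2/5.46 mV = 2967. 2^12 = 4096 suffices, so N_min = 12.
LSB = 16.2 V ÷ 2^12 = 16.2/4096 V = 3.9551 mV.
RMS noise = LSB/√12 = 1.14 mV.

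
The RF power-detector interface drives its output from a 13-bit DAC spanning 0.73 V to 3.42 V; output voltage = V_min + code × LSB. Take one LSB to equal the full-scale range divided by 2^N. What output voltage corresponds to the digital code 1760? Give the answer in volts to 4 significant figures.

1.308 V

The full-scale span is 3.42 − (0.73) = 2.69 V. LSB = 2.69 V / 2^13.
Output = V_min + (1760/8192) × range = 0.73 + 0.214844 × 2.69 V
      = 0.73 + 0.577930 = 1.30793 V.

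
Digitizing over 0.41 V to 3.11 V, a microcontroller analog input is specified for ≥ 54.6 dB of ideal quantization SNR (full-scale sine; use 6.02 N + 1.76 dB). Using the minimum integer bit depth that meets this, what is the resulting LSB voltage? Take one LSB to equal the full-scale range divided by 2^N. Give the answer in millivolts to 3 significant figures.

5.27 mV

Full-scale range = 3.11 V − (0.41 V) = 2.7 V.
Required N = ⌈(54.6 − 1.76)/6.02⌉ = ⌈8.777⌉ = 9.
Step size = 2.7/512 V = 5.27 mV.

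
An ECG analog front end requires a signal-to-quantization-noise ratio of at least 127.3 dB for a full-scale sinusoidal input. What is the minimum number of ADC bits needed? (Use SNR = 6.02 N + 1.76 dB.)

Solving 6.02 N ≥ 127.3 − 1.76: N ≥ 20.854. Round up → N = 21.

21 bits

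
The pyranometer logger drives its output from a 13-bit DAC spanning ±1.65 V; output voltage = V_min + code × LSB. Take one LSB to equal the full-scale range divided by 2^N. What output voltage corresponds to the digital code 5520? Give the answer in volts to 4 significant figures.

0.5736 V

Span: 1.65 V − (-1.65 V) = 3.3 V. LSB = 3.3 V / 2^13.
Output = V_min + (5520/8192) × range = -1.65 + 0.673828 × 3.3 V
      = -1.65 V + 2.22363 V = 0.573633 V.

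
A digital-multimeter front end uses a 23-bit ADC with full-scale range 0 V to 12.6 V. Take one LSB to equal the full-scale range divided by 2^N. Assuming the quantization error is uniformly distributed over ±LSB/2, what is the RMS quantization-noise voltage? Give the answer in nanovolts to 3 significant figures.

Full-scale range = 12.6 V.
Step size = 12.6/8388608 V = 1.5020 µV.
For a uniform distribution on [−LSB/2, +LSB/2], V_rms = LSB/√12 = 1.5020 µV/3.4641 = 434 nV.

434 nV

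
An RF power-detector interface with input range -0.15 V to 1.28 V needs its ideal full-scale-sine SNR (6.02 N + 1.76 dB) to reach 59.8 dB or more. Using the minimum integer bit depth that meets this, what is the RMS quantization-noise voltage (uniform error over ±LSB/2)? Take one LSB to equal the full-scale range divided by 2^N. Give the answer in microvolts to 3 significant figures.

Full-scale range = 1.28 V − (-0.15 V) = 1.43 V.
Solving 6.02 N ≥ 59.8 − 1.76: N ≥ 9.641. Round up → N = 10.
LSB = 1.43 V / 2^10 = 1.3965 mV.
V_rms = LSB/√12 = 403 µV.

403 µV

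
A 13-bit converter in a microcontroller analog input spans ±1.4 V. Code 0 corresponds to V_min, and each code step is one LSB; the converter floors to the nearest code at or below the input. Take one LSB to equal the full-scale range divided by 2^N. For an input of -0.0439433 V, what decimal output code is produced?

Full-scale range = 1.4 V − (-1.4 V) = 2.8 V. LSB = 2.8 V / 2^13 ≈ 341.8 µV.
code = ⌊(V_in − V_min)/LSB⌋ = ⌊(V_in − V_min) × 2^13 / range⌋
     = ⌊(-0.0439433 − (-1.4)) × 8192 / 2.8⌋ = ⌊1.3560567 × 8192/2.8⌋
     = ⌊3967.434⌋ = 3967.

3967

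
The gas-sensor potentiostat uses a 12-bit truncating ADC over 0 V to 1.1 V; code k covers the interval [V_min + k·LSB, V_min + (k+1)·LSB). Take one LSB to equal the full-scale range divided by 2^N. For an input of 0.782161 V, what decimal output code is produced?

2912

Full-scale range = 1.1 V. LSB = 1.1 V / 2^12 ≈ 268.6 µV.
code = ⌊(V_in − V_min)/LSB⌋ = ⌊(V_in − V_min) × 2^12 / range⌋
     = ⌊(0.782161 − (0)) × 4096 / 1.1⌋ = ⌊0.782161 × 4096/1.1⌋
     = ⌊2912.483⌋ = 2912.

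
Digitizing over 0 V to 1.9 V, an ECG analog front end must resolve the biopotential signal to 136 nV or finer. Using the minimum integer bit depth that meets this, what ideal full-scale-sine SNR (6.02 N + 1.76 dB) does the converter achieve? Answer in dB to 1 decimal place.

Full-scale range = 1.9 V.
1.9 V / 136 nV = 1.397e7. Since 2^23 = 8388608 and 2^24 = 16777216, N = 24.
6.02(24) + 1.76 = 146.24 dB.

146.2 dB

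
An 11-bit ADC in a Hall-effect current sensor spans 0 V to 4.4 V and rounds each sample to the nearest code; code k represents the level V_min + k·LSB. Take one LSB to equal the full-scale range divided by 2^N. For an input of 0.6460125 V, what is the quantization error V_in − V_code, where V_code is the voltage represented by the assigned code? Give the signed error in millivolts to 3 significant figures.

−0.667 mV

Range is 4.4 V. LSB = 4.4 V / 2^11 ≈ 2.148 mV.
(0.6460125 − (0)) / LSB = 0.6460125 × 2048/4.4 = 300.6895. Nearest integer: k = 301.
Reconstructed level: 0 + 301 × 4.4/2048 V = 0.6466796875 V.
e = 0.6460125 − (0.6466796875) = −0.667 mV.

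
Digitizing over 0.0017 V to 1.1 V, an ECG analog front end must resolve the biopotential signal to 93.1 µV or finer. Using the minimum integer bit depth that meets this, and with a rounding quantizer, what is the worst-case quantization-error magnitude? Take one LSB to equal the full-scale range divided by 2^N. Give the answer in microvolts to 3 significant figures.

33.5 µV

Span: 1.1 V − (0.0017 V) = 1.0983 V.
1.0983 V / 93.1 µV = 11800. Since 2^13 = 8192 and 2^14 = 16384, N = 14.
LSB = 1.0983 V ÷ 2^14 = 1.0983/16384 V = 67.035 µV.
Half an LSB is 33.5 µV.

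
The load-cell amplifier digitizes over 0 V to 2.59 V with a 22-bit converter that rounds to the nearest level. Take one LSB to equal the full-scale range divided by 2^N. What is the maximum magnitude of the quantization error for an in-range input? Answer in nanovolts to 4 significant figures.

V_FS = 2.59 V.
Step size = 2.59/4194304 V = 0.617504 µV.
A rounding quantizer has |error| ≤ LSB/2 = 308.8 nV.

308.8 nV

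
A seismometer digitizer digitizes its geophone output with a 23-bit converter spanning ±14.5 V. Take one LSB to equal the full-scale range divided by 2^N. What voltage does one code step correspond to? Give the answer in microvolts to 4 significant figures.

3.457 µV

The full-scale span is 14.5 − (-14.5) = 29 V.
Number of codes = 2^23 = 8388608.
LSB = 29 V ÷ 2^23 = 29/8388608 V = 3.457 µV.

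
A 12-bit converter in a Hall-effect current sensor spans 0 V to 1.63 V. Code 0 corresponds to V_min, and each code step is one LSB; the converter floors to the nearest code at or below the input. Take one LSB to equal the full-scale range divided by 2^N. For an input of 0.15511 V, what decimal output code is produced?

389

Span = 1.63 V. LSB = 1.63 V / 2^12 ≈ 397.9 µV.
V_in − V_min = 0.15511 − (0) = 0.15511 V.
Divide by LSB: 0.15511 × 4096/1.63 = 389.7733.
Truncating gives code 389.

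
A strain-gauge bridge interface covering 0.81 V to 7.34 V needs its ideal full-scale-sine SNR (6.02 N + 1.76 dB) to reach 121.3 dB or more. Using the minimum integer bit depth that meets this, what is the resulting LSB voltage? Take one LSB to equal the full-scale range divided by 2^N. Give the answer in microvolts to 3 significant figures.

6.23 µV

Full-scale range = 7.34 V − (0.81 V) = 6.53 V.
N ≥ (121.3 − 1.76)/6.02 = 19.857 → N_min = 20.
One LSB is 6.53 V / 1048576 = 6.23 µV.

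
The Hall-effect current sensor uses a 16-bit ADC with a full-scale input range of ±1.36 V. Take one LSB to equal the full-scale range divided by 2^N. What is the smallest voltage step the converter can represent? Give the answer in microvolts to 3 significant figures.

41.5 µV

Span: 1.36 V − (-1.36 V) = 2.72 V.
Number of codes = 2^16 = 65536.
LSB = 2.72 V / 2^16 = 41.5 µV.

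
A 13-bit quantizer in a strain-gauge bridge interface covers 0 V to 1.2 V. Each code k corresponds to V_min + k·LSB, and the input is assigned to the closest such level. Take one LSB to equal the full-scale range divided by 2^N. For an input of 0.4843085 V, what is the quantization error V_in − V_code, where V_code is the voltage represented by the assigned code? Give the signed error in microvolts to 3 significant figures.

+31.2 µV

Range is 1.2 V. LSB = 1.2 V / 2^13 ≈ 146.5 µV.
(0.4843085 − (0)) / LSB = 0.4843085 × 8192/1.2 = 3306.2127. Nearest integer: k = 3306.
Reconstructed level: 0 + 3306 × 1.2/8192 V = 0.4842773438 V.
Error = V_in − V_code = 0.4843085 − (0.4842773438) = +31.2 µV.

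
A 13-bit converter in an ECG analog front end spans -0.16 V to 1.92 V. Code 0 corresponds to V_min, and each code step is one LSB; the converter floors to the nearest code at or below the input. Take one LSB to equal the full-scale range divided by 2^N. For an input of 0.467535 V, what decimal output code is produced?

Span: 1.92 V − (-0.16 V) = 2.08 V. LSB = 2.08 V / 2^13 ≈ 253.9 µV.
(V_in − V_min) × 2^13/range = (0.467535 − (-0.16)) × 8192/2.08 = 2471.522.
Floor → code = 2471.

2471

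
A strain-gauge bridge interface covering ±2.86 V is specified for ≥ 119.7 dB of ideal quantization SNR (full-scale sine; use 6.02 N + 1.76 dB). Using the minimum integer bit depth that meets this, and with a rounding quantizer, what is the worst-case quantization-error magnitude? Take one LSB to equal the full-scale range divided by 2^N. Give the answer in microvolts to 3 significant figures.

The full-scale span is 2.86 − (-2.86) = 5.72 V.
N ≥ (119.7 − 1.76)/6.02 = 19.591 → N_min = 20.
LSB = 5.72 V ÷ 2^20 = 5.72/1048576 V = 5.4550 µV.
Half an LSB is 2.73 µV.

2.73 µV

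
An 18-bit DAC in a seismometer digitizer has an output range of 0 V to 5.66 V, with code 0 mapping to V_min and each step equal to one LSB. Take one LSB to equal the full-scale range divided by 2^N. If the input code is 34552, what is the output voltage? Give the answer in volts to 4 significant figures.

Full-scale range = 5.66 V. LSB = 5.66 V / 2^18.
Output = V_min + (34552/262144) × range = 0 + 0.131805 × 5.66 V
      = 0 V + 0.746019 V = 0.746019 V.

0.7460 V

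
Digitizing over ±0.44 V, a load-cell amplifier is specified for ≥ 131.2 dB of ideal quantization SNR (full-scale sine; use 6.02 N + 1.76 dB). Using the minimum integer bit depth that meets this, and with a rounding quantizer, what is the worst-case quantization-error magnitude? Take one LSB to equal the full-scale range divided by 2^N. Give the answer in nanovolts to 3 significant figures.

105 nV

Full-scale range = 0.44 V − (-0.44 V) = 0.88 V.
Required N = ⌈(131.2 − 1.76)/6.02⌉ = ⌈21.502⌉ = 22.
LSB = 0.88 V ÷ 2^22 = 0.88/4194304 V = 209.81 nV.
Half an LSB is 105 nV.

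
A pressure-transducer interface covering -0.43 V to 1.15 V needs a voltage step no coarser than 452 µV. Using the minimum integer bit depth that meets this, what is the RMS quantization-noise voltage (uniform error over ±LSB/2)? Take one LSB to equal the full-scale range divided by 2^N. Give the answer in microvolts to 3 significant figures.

Range = 1.15 − (-0.43) = 1.58 V.
Levels needed ≥ 1.58/452 µV = 3496. 2^12 = 4096 suffices, so N_min = 12.
Step size = 1.58/4096 V = 385.74 µV.
V_rms = LSB/√12 = 111 µV.

111 µV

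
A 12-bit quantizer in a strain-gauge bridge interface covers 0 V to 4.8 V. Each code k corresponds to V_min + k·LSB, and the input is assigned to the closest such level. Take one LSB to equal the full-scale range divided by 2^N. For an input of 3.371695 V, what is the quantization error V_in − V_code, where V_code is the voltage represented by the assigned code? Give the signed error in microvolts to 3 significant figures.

+211 µV

Span = 4.8 V. LSB = 4.8 V / 2^12 ≈ 1.172 mV.
Position in LSBs: (3.371695 − (0)) × 4096/4.8 = 2877.1797; rounding gives k = 2877.
V_code = V_min + k × range/2^12 = 0 + 2877 × 4.8/4096 = 3.371484375 V.
Error = V_in − V_code = 3.371695 − (3.371484375) = +211 µV.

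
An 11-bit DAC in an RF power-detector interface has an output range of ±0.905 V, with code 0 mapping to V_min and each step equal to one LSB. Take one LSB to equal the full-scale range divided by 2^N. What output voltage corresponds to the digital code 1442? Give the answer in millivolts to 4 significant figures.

Span: 0.905 V − (-0.905 V) = 1.81 V. LSB = 1.81 V / 2^11.
V_out = -0.905 + 1442 × (1.81/2048) V
      = -0.905 V + 1.27442 V = 0.369424 V.

369.4 mV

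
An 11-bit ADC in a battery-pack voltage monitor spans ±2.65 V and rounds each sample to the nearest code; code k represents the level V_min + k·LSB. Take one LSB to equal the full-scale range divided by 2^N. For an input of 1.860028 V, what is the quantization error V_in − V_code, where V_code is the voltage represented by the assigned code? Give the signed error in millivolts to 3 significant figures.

−0.665 mV

Span: 2.65 V − (-2.65 V) = 5.3 V. LSB = 5.3 V / 2^11 ≈ 2.588 mV.
(1.860028 − (-2.65)) / LSB = 4.510028 × 2048/5.3 = 1742.7429. Nearest integer: k = 1743.
V_code = V_min + k × range/2^11 = -2.65 + 1743 × 5.3/2048 = 1.860693359 V.
e = 1.860028 − (1.860693359) = −0.665 mV.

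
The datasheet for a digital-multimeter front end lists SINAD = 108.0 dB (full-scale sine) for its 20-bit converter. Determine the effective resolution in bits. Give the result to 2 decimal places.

Inverting SNR = 6.02 N + 1.76: N_eff = (108.0 − 1.76)/6.02 = 17.6478.

17.65 bits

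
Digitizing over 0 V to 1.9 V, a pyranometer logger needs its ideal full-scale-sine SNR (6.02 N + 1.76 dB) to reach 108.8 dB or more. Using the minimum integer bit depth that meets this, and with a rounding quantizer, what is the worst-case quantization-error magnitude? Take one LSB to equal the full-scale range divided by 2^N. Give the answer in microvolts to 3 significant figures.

3.62 µV

Range is 1.9 V.
6.02 N + 1.76 ≥ 108.8 gives N ≥ 17.781, so the minimum integer is 18.
LSB = 1.9 V / 2^18 = 7.2479 µV.
|e|_max = LSB/2 = 3.62 µV.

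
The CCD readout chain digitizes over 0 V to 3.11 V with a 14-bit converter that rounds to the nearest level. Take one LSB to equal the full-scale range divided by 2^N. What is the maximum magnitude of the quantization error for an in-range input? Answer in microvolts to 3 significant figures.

94.9 µV

Full-scale range = 3.11 V.
LSB = 3.11 V ÷ 2^14 = 3.11/16384 V = 189.82 µV.
Worst-case error for round-to-nearest is half an LSB: 94.9 µV.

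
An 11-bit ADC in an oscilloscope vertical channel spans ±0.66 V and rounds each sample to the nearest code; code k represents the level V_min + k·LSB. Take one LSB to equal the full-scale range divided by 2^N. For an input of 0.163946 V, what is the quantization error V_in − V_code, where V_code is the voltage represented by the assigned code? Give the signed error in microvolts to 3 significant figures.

The full-scale span is 0.66 − (-0.66) = 1.32 V. LSB = 1.32 V / 2^11 ≈ 0.6445 mV.
Position in LSBs: (0.163946 − (-0.66)) × 2048/1.32 = 1278.3647; rounding gives k = 1278.
V_code = V_min + k × range/2^11 = -0.66 + 1278 × 1.32/2048 = 0.1637109375 V.
Error = V_in − V_code = 0.163946 − (0.1637109375) = +235 µV.

+235 µV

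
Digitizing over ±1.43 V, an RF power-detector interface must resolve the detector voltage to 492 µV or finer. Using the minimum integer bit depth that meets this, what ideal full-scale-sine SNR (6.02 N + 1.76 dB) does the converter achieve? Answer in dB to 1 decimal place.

The full-scale span is 1.43 − (-1.43) = 2.86 V.
Need 2^N ≥ 2.86 V / 492 µV = 5813 → N_min = 13.
Ideal SNR at N = 13: 6.02·13 + 1.76 = 80.0 dB.

80.0 dB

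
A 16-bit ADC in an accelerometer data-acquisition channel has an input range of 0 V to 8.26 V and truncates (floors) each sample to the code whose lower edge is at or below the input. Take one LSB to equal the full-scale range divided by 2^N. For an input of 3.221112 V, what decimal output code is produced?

Range is 8.26 V. LSB = 8.26 V / 2^16 ≈ 126.0 µV.
(V_in − V_min) × 2^16/range = (3.221112 − (0)) × 65536/8.26 = 25556.755.
Floor → code = 25556.

25556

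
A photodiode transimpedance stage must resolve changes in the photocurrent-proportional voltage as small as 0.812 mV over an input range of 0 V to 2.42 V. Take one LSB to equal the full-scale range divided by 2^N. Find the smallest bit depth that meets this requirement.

12 bits

Span = 2.42 V.
Need 2^N ≥ 2.42 V / 0.812 mV = 2980 → N_min = 12.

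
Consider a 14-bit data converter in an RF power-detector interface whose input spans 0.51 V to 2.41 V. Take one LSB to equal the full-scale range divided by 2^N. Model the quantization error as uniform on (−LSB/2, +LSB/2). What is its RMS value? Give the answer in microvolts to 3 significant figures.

33.5 µV

Range = 2.41 − (0.51) = 1.9 V.
LSB = 1.9 V ÷ 2^14 = 1.9/16384 V = 115.97 µV.
For a uniform distribution on [−LSB/2, +LSB/2], V_rms = LSB/√12 = 115.97 µV/3.4641 = 33.5 µV.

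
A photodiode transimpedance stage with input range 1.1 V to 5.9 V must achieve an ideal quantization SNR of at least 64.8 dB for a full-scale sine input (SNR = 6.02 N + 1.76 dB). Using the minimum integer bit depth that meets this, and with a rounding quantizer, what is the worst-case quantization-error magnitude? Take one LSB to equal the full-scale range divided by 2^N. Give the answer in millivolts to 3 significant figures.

1.17 mV

The full-scale span is 5.9 − (1.1) = 4.8 V.
N ≥ (64.8 − 1.76)/6.02 = 10.472 → N_min = 11.
Step size = 4.8/2048 V = 2.3438 mV.
Half an LSB is 1.17 mV.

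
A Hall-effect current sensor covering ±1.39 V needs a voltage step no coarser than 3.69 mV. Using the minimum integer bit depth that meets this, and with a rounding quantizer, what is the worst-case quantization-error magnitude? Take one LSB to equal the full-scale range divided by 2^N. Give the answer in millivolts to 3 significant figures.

1.36 mV

The full-scale span is 1.39 − (-1.39) = 2.78 V.
Levels needed ≥ 2.78/3.69 mV = 753.4. 2^10 = 1024 suffices, so N_min = 10.
LSB = 2.78 V ÷ 2^10 = 2.78/1024 V = 2.7148 mV.
|e|_max = LSB/2 = 1.36 mV.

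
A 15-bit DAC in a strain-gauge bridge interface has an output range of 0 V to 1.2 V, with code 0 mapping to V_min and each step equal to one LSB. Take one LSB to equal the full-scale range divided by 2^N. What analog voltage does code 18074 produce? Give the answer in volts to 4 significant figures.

0.6619 V

Full-scale range = 1.2 V. LSB = 1.2 V / 2^15.
Output = V_min + (18074/32768) × range = 0 + 0.551575 × 1.2 V
      = 0 + 0.661890 = 0.661890 V.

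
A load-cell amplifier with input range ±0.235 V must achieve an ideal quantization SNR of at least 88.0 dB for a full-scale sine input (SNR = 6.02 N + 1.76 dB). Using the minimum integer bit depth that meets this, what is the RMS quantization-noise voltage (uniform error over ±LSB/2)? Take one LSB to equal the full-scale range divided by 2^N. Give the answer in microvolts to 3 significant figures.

Span: 0.235 V − (-0.235 V) = 0.47 V.
6.02 N + 1.76 ≥ 88.0 gives N ≥ 14.326, so the minimum integer is 15.
One LSB is 0.47 V / 32768 = 14.343 µV.
σ_q = LSB/√12 = 14.343 µV/3.4641 = 4.14 µV.

4.14 µV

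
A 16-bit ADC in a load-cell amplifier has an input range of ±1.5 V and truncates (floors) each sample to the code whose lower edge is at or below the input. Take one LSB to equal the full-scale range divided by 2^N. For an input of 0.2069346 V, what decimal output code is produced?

37288

The full-scale span is 1.5 − (-1.5) = 3 V. LSB = 3 V / 2^16 ≈ 45.78 µV.
V_in − V_min = 0.2069346 − (-1.5) = 1.7069346 V.
Divide by LSB: 1.7069346 × 65536/3 = 37288.5553.
Truncating gives code 37288.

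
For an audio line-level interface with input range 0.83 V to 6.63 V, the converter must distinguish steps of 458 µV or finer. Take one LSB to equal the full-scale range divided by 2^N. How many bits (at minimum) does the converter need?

14 bits

Range = 6.63 − (0.83) = 5.8 V.
Required number of levels: 5.8/458 µV = 12664; smallest N with 2^N ≥ that is 14.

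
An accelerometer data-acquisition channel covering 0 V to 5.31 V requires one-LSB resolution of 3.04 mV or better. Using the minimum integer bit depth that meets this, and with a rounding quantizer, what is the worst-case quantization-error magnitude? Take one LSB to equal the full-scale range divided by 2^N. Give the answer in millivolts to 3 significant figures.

1.30 mV

Span = 5.31 V.
5.31 V / 3.04 mV = 1747. Since 2^10 = 1024 and 2^11 = 2048, N = 11.
Step size = 5.31/2048 V = 2.5928 mV.
Max error for round-to-nearest is LSB/2 = 1.30 mV.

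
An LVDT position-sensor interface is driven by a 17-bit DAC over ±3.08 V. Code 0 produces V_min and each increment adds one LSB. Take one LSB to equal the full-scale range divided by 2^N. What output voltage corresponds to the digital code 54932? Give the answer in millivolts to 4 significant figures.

Span: 3.08 V − (-3.08 V) = 6.16 V. LSB = 6.16 V / 2^17.
V_out = V_min + code × LSB = -3.08 V + 54932 × 6.16 V / 131072
      = -3.08 + 2.58164 = -0.498357 V.

-498.4 mV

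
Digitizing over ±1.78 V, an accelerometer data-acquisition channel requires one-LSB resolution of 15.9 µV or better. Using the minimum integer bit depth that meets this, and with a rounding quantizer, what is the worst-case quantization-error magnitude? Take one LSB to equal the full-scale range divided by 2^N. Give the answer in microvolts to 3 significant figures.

6.79 µV

Full-scale range = 1.78 V − (-1.78 V) = 3.56 V.
Required number of levels: 3.56/15.9 µV = 223900; smallest N with 2^N ≥ that is 18.
Step size = 3.56/262144 V = 13.580 µV.
Max error for round-to-nearest is LSB/2 = 6.79 µV.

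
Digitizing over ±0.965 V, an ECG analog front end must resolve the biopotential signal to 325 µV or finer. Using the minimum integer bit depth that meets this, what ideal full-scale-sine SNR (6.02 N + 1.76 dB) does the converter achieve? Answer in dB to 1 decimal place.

80.0 dB

Full-scale range = 0.965 V − (-0.965 V) = 1.93 V.
Required number of levels: 1.93/325 µV = 5938.5; smallest N with 2^N ≥ that is 13.
6.02(13) + 1.76 = 80.02 dB.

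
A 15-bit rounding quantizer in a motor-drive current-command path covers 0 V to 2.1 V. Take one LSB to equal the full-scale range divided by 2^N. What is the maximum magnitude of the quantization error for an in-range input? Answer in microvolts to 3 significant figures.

Span = 2.1 V.
One LSB is 2.1 V / 32768 = 64.087 µV.
|e|_max = LSB/2 = 32.0 µV.

32.0 µV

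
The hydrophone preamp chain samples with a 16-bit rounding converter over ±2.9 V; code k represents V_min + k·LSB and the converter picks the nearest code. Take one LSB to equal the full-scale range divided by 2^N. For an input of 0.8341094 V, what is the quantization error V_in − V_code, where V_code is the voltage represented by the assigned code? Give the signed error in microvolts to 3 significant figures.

−12.3 µV

Range = 2.9 − (-2.9) = 5.8 V. LSB = 5.8 V / 2^16 ≈ 88.50 µV.
(V_in − V_min)/LSB = (0.8341094 − (-2.9)) × 65536/5.8 = 42192.8610 → nearest code k = 42193.
Reconstructed level: -2.9 + 42193 × 5.8/65536 V = 0.83412170410 V.
e = 0.8341094 − (0.83412170410) = −12.3 µV.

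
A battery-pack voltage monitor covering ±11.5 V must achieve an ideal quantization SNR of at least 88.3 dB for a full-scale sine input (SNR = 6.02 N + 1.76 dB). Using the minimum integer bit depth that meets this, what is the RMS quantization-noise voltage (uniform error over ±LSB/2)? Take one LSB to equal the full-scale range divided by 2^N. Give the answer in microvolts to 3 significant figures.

203 µV

Full-scale range = 11.5 V − (-11.5 V) = 23 V.
6.02 N + 1.76 ≥ 88.3 gives N ≥ 14.375, so the minimum integer is 15.
One LSB is 23 V / 32768 = 0.70190 mV.
σ_q = LSB/√12 = 0.70190 mV/3.4641 = 203 µV.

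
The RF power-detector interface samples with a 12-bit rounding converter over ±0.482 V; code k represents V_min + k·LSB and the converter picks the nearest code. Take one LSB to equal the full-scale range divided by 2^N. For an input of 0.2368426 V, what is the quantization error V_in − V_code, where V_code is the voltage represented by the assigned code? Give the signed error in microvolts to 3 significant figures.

+78.9 µV

Range = 0.482 − (-0.482) = 0.964 V. LSB = 0.964 V / 2^12 ≈ 235.4 µV.
(0.2368426 − (-0.482)) / LSB = 0.7188426 × 4096/0.964 = 3054.3354. Nearest integer: k = 3054.
V_code = -0.482 + (3054/4096) × 0.964 = 0.2367636719 V.
V_in − V_code = 0.2368426 − (0.2367636719) = +78.9 µV.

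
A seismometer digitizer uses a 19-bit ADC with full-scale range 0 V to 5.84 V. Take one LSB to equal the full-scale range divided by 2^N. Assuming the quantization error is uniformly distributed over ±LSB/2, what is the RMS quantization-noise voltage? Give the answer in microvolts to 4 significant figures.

3.216 µV

Full-scale range = 5.84 V.
One LSB is 5.84 V / 524288 = 11.1389 µV.
V_rms = LSB/√12 = 11.1389 µV / √12 = 3.216 µV.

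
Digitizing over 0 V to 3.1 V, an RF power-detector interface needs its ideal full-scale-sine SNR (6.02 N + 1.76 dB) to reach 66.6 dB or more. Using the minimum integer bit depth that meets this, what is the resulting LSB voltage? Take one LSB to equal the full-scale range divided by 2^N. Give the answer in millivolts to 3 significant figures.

Range is 3.1 V.
Required N = ⌈(66.6 − 1.76)/6.02⌉ = ⌈10.771⌉ = 11.
LSB = 3.1 V / 2^11 = 1.51 mV.

1.51 mV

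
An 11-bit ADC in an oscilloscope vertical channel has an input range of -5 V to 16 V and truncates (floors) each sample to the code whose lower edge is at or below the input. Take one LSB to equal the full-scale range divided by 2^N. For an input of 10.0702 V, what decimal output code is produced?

1469

Full-scale range = 16 V − (-5 V) = 21 V. LSB = 21 V / 2^11 ≈ 10.25 mV.
(V_in − V_min) × 2^11/range = (10.0702 − (-5)) × 2048/21 = 1469.703.
Floor → code = 1469.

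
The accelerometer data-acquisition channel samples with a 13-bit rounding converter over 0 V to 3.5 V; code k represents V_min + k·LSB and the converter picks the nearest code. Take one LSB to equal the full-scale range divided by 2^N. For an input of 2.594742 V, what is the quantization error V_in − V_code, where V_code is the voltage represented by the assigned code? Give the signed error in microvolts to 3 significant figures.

Full-scale range = 3.5 V. LSB = 3.5 V / 2^13 ≈ 427.2 µV.
(2.594742 − (0)) / LSB = 2.594742 × 8192/3.5 = 6073.1790. Nearest integer: k = 6073.
V_code = 0 + (6073/8192) × 3.5 = 2.594665527 V.
Error = V_in − V_code = 2.594742 − (2.594665527) = +76.5 µV.

+76.5 µV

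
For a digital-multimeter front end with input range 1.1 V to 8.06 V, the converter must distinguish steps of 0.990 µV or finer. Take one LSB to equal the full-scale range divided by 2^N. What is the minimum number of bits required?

23 bits

Span: 8.06 V − (1.1 V) = 6.96 V.
6.96 V / 0.990 µV = 7.030e6. Since 2^22 = 4194304 and 2^23 = 8388608, N = 23.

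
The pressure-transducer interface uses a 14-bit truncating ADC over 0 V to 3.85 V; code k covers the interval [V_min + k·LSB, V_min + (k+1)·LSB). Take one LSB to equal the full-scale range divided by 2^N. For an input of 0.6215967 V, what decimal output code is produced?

2645

V_FS = 3.85 V. LSB = 3.85 V / 2^14 ≈ 235.0 µV.
V_in − V_min = 0.6215967 − (0) = 0.6215967 V.
Divide by LSB: 0.6215967 × 16384/3.85 = 2645.2572.
Truncating gives code 2645.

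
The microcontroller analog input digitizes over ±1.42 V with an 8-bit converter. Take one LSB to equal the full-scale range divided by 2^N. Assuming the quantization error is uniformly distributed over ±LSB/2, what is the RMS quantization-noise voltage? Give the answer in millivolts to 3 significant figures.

3.20 mV

Span: 1.42 V − (-1.42 V) = 2.84 V.
LSB = 2.84 V ÷ 2^8 = 2.84/256 V = 11.094 mV.
RMS of a uniform error over width LSB is LSB/√12 = 3.20 mV.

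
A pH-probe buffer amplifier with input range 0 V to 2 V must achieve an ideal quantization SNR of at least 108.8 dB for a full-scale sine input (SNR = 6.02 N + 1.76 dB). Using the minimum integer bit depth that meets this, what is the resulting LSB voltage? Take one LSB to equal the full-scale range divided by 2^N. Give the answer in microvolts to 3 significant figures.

7.63 µV

Range is 2 V.
Required N = ⌈(108.8 − 1.76)/6.02⌉ = ⌈17.781⌉ = 18.
One LSB is 2 V / 262144 = 7.63 µV.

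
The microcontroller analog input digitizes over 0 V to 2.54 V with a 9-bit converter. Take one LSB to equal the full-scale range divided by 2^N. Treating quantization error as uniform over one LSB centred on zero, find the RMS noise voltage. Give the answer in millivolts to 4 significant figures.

1.432 mV

Full-scale range = 2.54 V.
LSB = 2.54 V / 2^9 = 4.96094 mV.
RMS of a uniform error over width LSB is LSB/√12 = 1.432 mV.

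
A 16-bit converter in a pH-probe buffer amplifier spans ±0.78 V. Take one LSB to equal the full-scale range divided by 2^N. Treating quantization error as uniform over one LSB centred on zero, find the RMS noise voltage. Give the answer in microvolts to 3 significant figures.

Range = 0.78 − (-0.78) = 1.56 V.
LSB = 1.56 V ÷ 2^16 = 1.56/65536 V = 23.804 µV.
RMS of a uniform error over width LSB is LSB/√12 = 6.87 µV.

6.87 µV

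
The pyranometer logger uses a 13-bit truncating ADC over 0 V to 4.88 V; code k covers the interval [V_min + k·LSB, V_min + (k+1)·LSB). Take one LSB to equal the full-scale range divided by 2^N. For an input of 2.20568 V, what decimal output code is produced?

Full-scale range = 4.88 V. LSB = 4.88 V / 2^13 ≈ 0.5957 mV.
(V_in − V_min) × 2^13/range = (2.20568 − (0)) × 8192/4.88 = 3702.650.
Floor → code = 3702.

3702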